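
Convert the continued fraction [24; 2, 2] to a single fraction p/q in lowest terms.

122/5

Fold from the inside: start with 2/1.
  2 + 1/2 = 5/2
  24 + 2/5 = 122/5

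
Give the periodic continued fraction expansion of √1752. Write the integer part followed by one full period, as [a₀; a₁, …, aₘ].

[41; 1, 5, 1, 82]

a₀ = ⌊√1752⌋ = 41.
With m₀=0, d₀=1 and mₖ₊₁ = dₖaₖ − mₖ, dₖ₊₁ = (n − mₖ₊₁²)/dₖ, aₖ₊₁ = ⌊(a₀+mₖ₊₁)/dₖ₊₁⌋:
  k=1: m=41, d=71, a=1
  k=2: m=30, d=12, a=5
  k=3: m=30, d=71, a=1
  k=4: m=41, d=1, a=82
d=1 and a=2a₀=82 at k=4, so the next step gives (m, d) = (41, 71) again — its k=1 value — and the period has length 4.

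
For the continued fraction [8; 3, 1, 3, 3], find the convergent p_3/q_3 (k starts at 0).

124/15

Using pₖ = aₖpₖ₋₁ + pₖ₋₂, qₖ = aₖqₖ₋₁ + qₖ₋₂ (with p₋₁=1, p₋₂=0, q₋₁=0, q₋₂=1):
  k=0: a=8, p=8, q=1
  k=1: a=3, p=25, q=3
  k=2: a=1, p=33, q=4
  k=3: a=3, p=124, q=15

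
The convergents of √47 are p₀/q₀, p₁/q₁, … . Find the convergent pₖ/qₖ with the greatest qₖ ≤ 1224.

4607/672

√47 = [6; 1, 5, 1, 12, …] (period length 4).
Convergents:
  p_0/q_0 = 6/1
  p_1/q_1 = 7/1
  p_2/q_2 = 41/6
  p_3/q_3 = 48/7
  p_4/q_4 = 617/90
  p_5/q_5 = 665/97
  p_6/q_6 = 3942/575
  p_7/q_7 = 4607/672
  p_8/q_8 = 59226/8639
q_7 = 672 ≤ 1224 < 8639 = q_8, so the answer is 4607/672.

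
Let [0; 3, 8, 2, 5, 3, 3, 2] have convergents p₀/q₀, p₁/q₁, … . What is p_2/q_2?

8/25

Using pₖ = aₖpₖ₋₁ + pₖ₋₂, qₖ = aₖqₖ₋₁ + qₖ₋₂ (with p₋₁=1, p₋₂=0, q₋₁=0, q₋₂=1):
  k=0: a=0, p=0, q=1
  k=1: a=3, p=1, q=3
  k=2: a=8, p=8, q=25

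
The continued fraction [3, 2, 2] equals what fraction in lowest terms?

17/5

Fold from the inside: start with 2/1.
  2 + 1/2 = 5/2
  3 + 2/5 = 17/5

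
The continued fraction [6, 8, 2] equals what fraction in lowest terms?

Using pₖ = aₖpₖ₋₁ + pₖ₋₂ and qₖ = aₖqₖ₋₁ + qₖ₋₂:
  k=0: a=6, p=6, q=1
  k=1: a=8, p=49, q=8
  k=2: a=2, p=104, q=17

104/17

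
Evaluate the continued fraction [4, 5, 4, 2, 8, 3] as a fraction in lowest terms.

Fold from the inside: start with 3/1.
  8 + 1/3 = 25/3
  2 + 3/25 = 53/25
  4 + 25/53 = 237/53
  5 + 53/237 = 1238/237
  4 + 237/1238 = 5189/1238

5189/1238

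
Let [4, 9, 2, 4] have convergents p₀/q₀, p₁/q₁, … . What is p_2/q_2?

78/19

Using pₖ = aₖpₖ₋₁ + pₖ₋₂, qₖ = aₖqₖ₋₁ + qₖ₋₂ (with p₋₁=1, p₋₂=0, q₋₁=0, q₋₂=1):
  k=0: a=4, p=4, q=1
  k=1: a=9, p=37, q=9
  k=2: a=2, p=78, q=19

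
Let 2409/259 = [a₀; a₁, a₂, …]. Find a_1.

2409 = 9·259 + 78   →  a_0 = 9
259 = 3·78 + 25   →  a_1 = 3

3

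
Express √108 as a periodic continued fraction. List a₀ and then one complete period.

[10; 2, 1, 1, 4, 1, 1, 2, 20]

a₀ = ⌊√108⌋ = 10.
With m₀=0, d₀=1 and mₖ₊₁ = dₖaₖ − mₖ, dₖ₊₁ = (n − mₖ₊₁²)/dₖ, aₖ₊₁ = ⌊(a₀+mₖ₊₁)/dₖ₊₁⌋:
  k=1: m=10, d=8, a=2
  k=2: m=6, d=9, a=1
  k=3: m=3, d=11, a=1
  k=4: m=8, d=4, a=4
  k=5: m=8, d=11, a=1
  k=6: m=3, d=9, a=1
  k=7: m=6, d=8, a=2
  k=8: m=10, d=1, a=20
d=1 and a=2a₀=20 at k=8, so the next step gives (m, d) = (10, 8) again — its k=1 value — and the period has length 8.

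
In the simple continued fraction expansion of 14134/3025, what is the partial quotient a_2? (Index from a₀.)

14134 = 4·3025 + 2034   →  a_0 = 4
3025 = 1·2034 + 991   →  a_1 = 1
2034 = 2·991 + 52   →  a_2 = 2

2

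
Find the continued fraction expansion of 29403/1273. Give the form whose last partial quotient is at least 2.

29403 = 23·1273 + 124
1273 = 10·124 + 33
124 = 3·33 + 25
33 = 1·25 + 8
25 = 3·8 + 1
8 = 8·1 + 0  (stop)
So 29403/1273 = [23; 10, 3, 1, 3, 8].

[23; 10, 3, 1, 3, 8]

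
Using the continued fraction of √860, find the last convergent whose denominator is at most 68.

√860 = [29; 3, 14, 3, 58, …] (period length 4).
Convergents:
  p_0/q_0 = 29/1
  p_1/q_1 = 88/3
  p_2/q_2 = 1261/43
  p_3/q_3 = 3871/132
q_2 = 43 ≤ 68 < 132 = q_3, so the answer is 1261/43.

1261/43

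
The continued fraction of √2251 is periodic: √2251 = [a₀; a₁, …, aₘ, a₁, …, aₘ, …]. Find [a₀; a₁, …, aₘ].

a₀ = ⌊√2251⌋ = 47.
With m₀=0, d₀=1 and mₖ₊₁ = dₖaₖ − mₖ, dₖ₊₁ = (n − mₖ₊₁²)/dₖ, aₖ₊₁ = ⌊(a₀+mₖ₊₁)/dₖ₊₁⌋:
  k=1: m=47, d=42, a=2
  k=2: m=37, d=21, a=4
  k=3: m=47, d=2, a=47
  k=4: m=47, d=21, a=4
  k=5: m=37, d=42, a=2
  k=6: m=47, d=1, a=94
d=1 and a=2a₀=94 at k=6, so the next step gives (m, d) = (47, 42) again — its k=1 value — and the period has length 6.

[47; 2, 4, 47, 4, 2, 94]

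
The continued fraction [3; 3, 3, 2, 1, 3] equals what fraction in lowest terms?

Using pₖ = aₖpₖ₋₁ + pₖ₋₂ and qₖ = aₖqₖ₋₁ + qₖ₋₂:
  k=0: a=3, p=3, q=1
  k=1: a=3, p=10, q=3
  k=2: a=3, p=33, q=10
  k=3: a=2, p=76, q=23
  k=4: a=1, p=109, q=33
  k=5: a=3, p=403, q=122

403/122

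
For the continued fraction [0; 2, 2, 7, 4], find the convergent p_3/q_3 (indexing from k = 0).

15/37

Using pₖ = aₖpₖ₋₁ + pₖ₋₂, qₖ = aₖqₖ₋₁ + qₖ₋₂ (with p₋₁=1, p₋₂=0, q₋₁=0, q₋₂=1):
  k=0: a=0, p=0, q=1
  k=1: a=2, p=1, q=2
  k=2: a=2, p=2, q=5
  k=3: a=7, p=15, q=37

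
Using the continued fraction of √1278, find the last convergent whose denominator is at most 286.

√1278 = [35; 1, 2, 1, 70, …] (period length 4).
Convergents:
  p_0/q_0 = 35/1
  p_1/q_1 = 36/1
  p_2/q_2 = 107/3
  p_3/q_3 = 143/4
  p_4/q_4 = 10117/283
  p_5/q_5 = 10260/287
q_4 = 283 ≤ 286 < 287 = q_5, so the answer is 10117/283.

10117/283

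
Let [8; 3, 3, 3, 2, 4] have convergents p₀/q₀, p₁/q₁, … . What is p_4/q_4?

631/76

Using pₖ = aₖpₖ₋₁ + pₖ₋₂, qₖ = aₖqₖ₋₁ + qₖ₋₂ (with p₋₁=1, p₋₂=0, q₋₁=0, q₋₂=1):
  k=0: a=8, p=8, q=1
  k=1: a=3, p=25, q=3
  k=2: a=3, p=83, q=10
  k=3: a=3, p=274, q=33
  k=4: a=2, p=631, q=76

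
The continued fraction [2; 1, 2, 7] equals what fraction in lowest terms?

59/22

Fold from the inside: start with 7/1.
  2 + 1/7 = 15/7
  1 + 7/15 = 22/15
  2 + 15/22 = 59/22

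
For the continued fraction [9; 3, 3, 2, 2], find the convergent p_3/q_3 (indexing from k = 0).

214/23

Using pₖ = aₖpₖ₋₁ + pₖ₋₂, qₖ = aₖqₖ₋₁ + qₖ₋₂ (with p₋₁=1, p₋₂=0, q₋₁=0, q₋₂=1):
  k=0: a=9, p=9, q=1
  k=1: a=3, p=28, q=3
  k=2: a=3, p=93, q=10
  k=3: a=2, p=214, q=23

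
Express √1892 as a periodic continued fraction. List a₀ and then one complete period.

a₀ = ⌊√1892⌋ = 43.
With m₀=0, d₀=1 and mₖ₊₁ = dₖaₖ − mₖ, dₖ₊₁ = (n − mₖ₊₁²)/dₖ, aₖ₊₁ = ⌊(a₀+mₖ₊₁)/dₖ₊₁⌋:
  k=1: m=43, d=43, a=2
  k=2: m=43, d=1, a=86
d=1 and a=2a₀=86 at k=2, so the next step gives (m, d) = (43, 43) again — its k=1 value — and the period has length 2.

[43; 2, 86]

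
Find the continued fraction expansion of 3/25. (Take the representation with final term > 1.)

[0; 8, 3]

3 = 0*25 + 3
25 = 8*3 + 1
3 = 3*1 + 0  (stop)
So 3/25 = [0; 8, 3].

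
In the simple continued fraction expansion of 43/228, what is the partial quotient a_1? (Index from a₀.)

5

43 = 0·228 + 43   →  a_0 = 0
228 = 5·43 + 13   →  a_1 = 5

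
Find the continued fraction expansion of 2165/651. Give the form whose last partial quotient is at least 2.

[3; 3, 14, 7, 2]

2165 = 3×651 + 212
651 = 3×212 + 15
212 = 14×15 + 2
15 = 7×2 + 1
2 = 2×1 + 0  (stop)
So 2165/651 = [3; 3, 14, 7, 2].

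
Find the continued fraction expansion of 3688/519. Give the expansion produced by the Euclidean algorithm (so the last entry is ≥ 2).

[7; 9, 2, 3, 2, 3]

3688 = 7×519 + 55
519 = 9×55 + 24
55 = 2×24 + 7
24 = 3×7 + 3
7 = 2×3 + 1
3 = 3×1 + 0  (stop)
So 3688/519 = [7; 9, 2, 3, 2, 3].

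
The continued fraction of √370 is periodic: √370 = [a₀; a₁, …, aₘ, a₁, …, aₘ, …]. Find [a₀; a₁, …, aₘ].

[19; 4, 4, 38]

a₀ = ⌊√370⌋ = 19.
With m₀=0, d₀=1 and mₖ₊₁ = dₖaₖ − mₖ, dₖ₊₁ = (n − mₖ₊₁²)/dₖ, aₖ₊₁ = ⌊(a₀+mₖ₊₁)/dₖ₊₁⌋:
  k=1: m=19, d=9, a=4
  k=2: m=17, d=9, a=4
  k=3: m=19, d=1, a=38
d=1 and a=2a₀=38 at k=3, so the next step gives (m, d) = (19, 9) again — its k=1 value — and the period has length 3.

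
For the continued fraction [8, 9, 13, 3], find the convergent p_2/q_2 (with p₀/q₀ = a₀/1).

Using pₖ = aₖpₖ₋₁ + pₖ₋₂, qₖ = aₖqₖ₋₁ + qₖ₋₂ (with p₋₁=1, p₋₂=0, q₋₁=0, q₋₂=1):
  k=0: a=8, p=8, q=1
  k=1: a=9, p=73, q=9
  k=2: a=13, p=957, q=118

957/118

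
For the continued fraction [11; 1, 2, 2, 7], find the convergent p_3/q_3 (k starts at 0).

Using pₖ = aₖpₖ₋₁ + pₖ₋₂, qₖ = aₖqₖ₋₁ + qₖ₋₂ (with p₋₁=1, p₋₂=0, q₋₁=0, q₋₂=1):
  k=0: a=11, p=11, q=1
  k=1: a=1, p=12, q=1
  k=2: a=2, p=35, q=3
  k=3: a=2, p=82, q=7

82/7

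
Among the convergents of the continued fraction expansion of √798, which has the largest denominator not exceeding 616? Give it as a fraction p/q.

6356/225

√798 = [28; 4, 56, …] (period length 2).
Convergents:
  p_0/q_0 = 28/1
  p_1/q_1 = 113/4
  p_2/q_2 = 6356/225
  p_3/q_3 = 25537/904
q_2 = 225 ≤ 616 < 904 = q_3, so the answer is 6356/225.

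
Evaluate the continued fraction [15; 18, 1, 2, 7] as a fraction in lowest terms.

Fold from the inside: start with 7/1.
  2 + 1/7 = 15/7
  1 + 7/15 = 22/15
  18 + 15/22 = 411/22
  15 + 22/411 = 6187/411

6187/411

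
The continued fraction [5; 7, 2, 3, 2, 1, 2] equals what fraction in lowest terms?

2367/461

Fold from the inside: start with 2/1.
  1 + 1/2 = 3/2
  2 + 2/3 = 8/3
  3 + 3/8 = 27/8
  2 + 8/27 = 62/27
  7 + 27/62 = 461/62
  5 + 62/461 = 2367/461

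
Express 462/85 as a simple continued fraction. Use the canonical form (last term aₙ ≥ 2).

462 = 5*85 + 37
85 = 2*37 + 11
37 = 3*11 + 4
11 = 2*4 + 3
4 = 1*3 + 1
3 = 3*1 + 0  (stop)
So 462/85 = [5; 2, 3, 2, 1, 3].

[5; 2, 3, 2, 1, 3]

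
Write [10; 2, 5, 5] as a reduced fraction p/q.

596/57

Using pₖ = aₖpₖ₋₁ + pₖ₋₂ and qₖ = aₖqₖ₋₁ + qₖ₋₂:
  k=0: a=10, p=10, q=1
  k=1: a=2, p=21, q=2
  k=2: a=5, p=115, q=11
  k=3: a=5, p=596, q=57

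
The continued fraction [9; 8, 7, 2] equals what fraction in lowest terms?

1113/122

Using pₖ = aₖpₖ₋₁ + pₖ₋₂ and qₖ = aₖqₖ₋₁ + qₖ₋₂:
  k=0: a=9, p=9, q=1
  k=1: a=8, p=73, q=8
  k=2: a=7, p=520, q=57
  k=3: a=2, p=1113, q=122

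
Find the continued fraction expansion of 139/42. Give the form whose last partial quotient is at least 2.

[3; 3, 4, 3]

139 = 3*42 + 13
42 = 3*13 + 3
13 = 4*3 + 1
3 = 3*1 + 0  (stop)
So 139/42 = [3; 3, 4, 3].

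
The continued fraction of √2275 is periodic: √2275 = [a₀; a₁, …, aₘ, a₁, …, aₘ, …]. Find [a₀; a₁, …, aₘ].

[47; 1, 2, 3, 2, 1, 94]

a₀ = ⌊√2275⌋ = 47.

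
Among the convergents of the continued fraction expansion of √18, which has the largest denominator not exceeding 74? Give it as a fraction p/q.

√18 = [4; 4, 8, …] (period length 2).
Convergents:
  p_0/q_0 = 4/1
  p_1/q_1 = 17/4
  p_2/q_2 = 140/33
  p_3/q_3 = 577/136
q_2 = 33 ≤ 74 < 136 = q_3, so the answer is 140/33.

140/33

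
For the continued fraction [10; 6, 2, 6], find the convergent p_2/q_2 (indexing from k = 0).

Using pₖ = aₖpₖ₋₁ + pₖ₋₂, qₖ = aₖqₖ₋₁ + qₖ₋₂ (with p₋₁=1, p₋₂=0, q₋₁=0, q₋₂=1):
  k=0: a=10, p=10, q=1
  k=1: a=6, p=61, q=6
  k=2: a=2, p=132, q=13

132/13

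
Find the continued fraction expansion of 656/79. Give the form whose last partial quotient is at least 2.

[8; 3, 3, 2, 3]

656 = 8*79 + 24
79 = 3*24 + 7
24 = 3*7 + 3
7 = 2*3 + 1
3 = 3*1 + 0  (stop)
So 656/79 = [8; 3, 3, 2, 3].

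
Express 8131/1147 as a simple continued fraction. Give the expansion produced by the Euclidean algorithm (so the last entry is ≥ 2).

[7; 11, 4, 12, 2]

8131 = 7*1147 + 102
1147 = 11*102 + 25
102 = 4*25 + 2
25 = 12*2 + 1
2 = 2*1 + 0  (stop)
So 8131/1147 = [7; 11, 4, 12, 2].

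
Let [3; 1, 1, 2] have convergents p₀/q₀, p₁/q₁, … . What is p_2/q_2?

Using pₖ = aₖpₖ₋₁ + pₖ₋₂, qₖ = aₖqₖ₋₁ + qₖ₋₂ (with p₋₁=1, p₋₂=0, q₋₁=0, q₋₂=1):
  k=0: a=3, p=3, q=1
  k=1: a=1, p=4, q=1
  k=2: a=1, p=7, q=2

7/2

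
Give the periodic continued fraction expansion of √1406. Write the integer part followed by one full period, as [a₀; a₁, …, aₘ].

[37; 2, 74]

a₀ = ⌊√1406⌋ = 37.
With m₀=0, d₀=1 and mₖ₊₁ = dₖaₖ − mₖ, dₖ₊₁ = (n − mₖ₊₁²)/dₖ, aₖ₊₁ = ⌊(a₀+mₖ₊₁)/dₖ₊₁⌋:
  k=1: m=37, d=37, a=2
  k=2: m=37, d=1, a=74
d=1 and a=2a₀=74 at k=2, so the next step gives (m, d) = (37, 37) again — its k=1 value — and the period has length 2.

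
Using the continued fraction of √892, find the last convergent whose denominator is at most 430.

√892 = [29; 1, 6, 2, 14, 2, 6, 1, 58, …] (period length 8).
Convergents:
  p_0/q_0 = 29/1
  p_1/q_1 = 30/1
  p_2/q_2 = 209/7
  p_3/q_3 = 448/15
  p_4/q_4 = 6481/217
  p_5/q_5 = 13410/449
q_4 = 217 ≤ 430 < 449 = q_5, so the answer is 6481/217.

6481/217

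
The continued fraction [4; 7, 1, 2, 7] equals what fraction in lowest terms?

Using pₖ = aₖpₖ₋₁ + pₖ₋₂ and qₖ = aₖqₖ₋₁ + qₖ₋₂:
  k=0: a=4, p=4, q=1
  k=1: a=7, p=29, q=7
  k=2: a=1, p=33, q=8
  k=3: a=2, p=95, q=23
  k=4: a=7, p=698, q=169

698/169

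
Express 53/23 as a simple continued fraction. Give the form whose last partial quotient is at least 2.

53 = 2·23 + 7
23 = 3·7 + 2
7 = 3·2 + 1
2 = 2·1 + 0  (stop)
So 53/23 = [2; 3, 3, 2].

[2; 3, 3, 2]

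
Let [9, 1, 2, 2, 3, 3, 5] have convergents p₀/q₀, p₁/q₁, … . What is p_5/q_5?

Using pₖ = aₖpₖ₋₁ + pₖ₋₂, qₖ = aₖqₖ₋₁ + qₖ₋₂ (with p₋₁=1, p₋₂=0, q₋₁=0, q₋₂=1):
  k=0: a=9, p=9, q=1
  k=1: a=1, p=10, q=1
  k=2: a=2, p=29, q=3
  k=3: a=2, p=68, q=7
  k=4: a=3, p=233, q=24
  k=5: a=3, p=767, q=79

767/79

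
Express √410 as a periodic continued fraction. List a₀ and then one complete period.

a₀ = ⌊√410⌋ = 20.
With m₀=0, d₀=1 and mₖ₊₁ = dₖaₖ − mₖ, dₖ₊₁ = (n − mₖ₊₁²)/dₖ, aₖ₊₁ = ⌊(a₀+mₖ₊₁)/dₖ₊₁⌋:
  k=1: m=20, d=10, a=4
  k=2: m=20, d=1, a=40
d=1 and a=2a₀=40 at k=2, so the next step gives (m, d) = (20, 10) again — its k=1 value — and the period has length 2.

[20; 4, 40]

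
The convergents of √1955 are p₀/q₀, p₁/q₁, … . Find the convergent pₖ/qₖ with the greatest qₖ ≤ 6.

√1955 = [44; 4, 1, 1, 1, 4, 88, …] (period length 6).
Convergents:
  p_0/q_0 = 44/1
  p_1/q_1 = 177/4
  p_2/q_2 = 221/5
  p_3/q_3 = 398/9
q_2 = 5 ≤ 6 < 9 = q_3, so the answer is 221/5.

221/5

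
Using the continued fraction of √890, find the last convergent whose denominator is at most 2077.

√890 = [29; 1, 4, 1, 58, …] (period length 4).
Convergents:
  p_0/q_0 = 29/1
  p_1/q_1 = 30/1
  p_2/q_2 = 149/5
  p_3/q_3 = 179/6
  p_4/q_4 = 10531/353
  p_5/q_5 = 10710/359
  p_6/q_6 = 53371/1789
  p_7/q_7 = 64081/2148
q_6 = 1789 ≤ 2077 < 2148 = q_7, so the answer is 53371/1789.

53371/1789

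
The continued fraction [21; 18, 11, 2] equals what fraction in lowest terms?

Using pₖ = aₖpₖ₋₁ + pₖ₋₂ and qₖ = aₖqₖ₋₁ + qₖ₋₂:
  k=0: a=21, p=21, q=1
  k=1: a=18, p=379, q=18
  k=2: a=11, p=4190, q=199
  k=3: a=2, p=8759, q=416

8759/416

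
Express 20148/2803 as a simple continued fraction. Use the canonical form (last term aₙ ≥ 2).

[7; 5, 3, 7, 3, 3, 2]

20148 = 7×2803 + 527
2803 = 5×527 + 168
527 = 3×168 + 23
168 = 7×23 + 7
23 = 3×7 + 2
7 = 3×2 + 1
2 = 2×1 + 0  (stop)
So 20148/2803 = [7; 5, 3, 7, 3, 3, 2].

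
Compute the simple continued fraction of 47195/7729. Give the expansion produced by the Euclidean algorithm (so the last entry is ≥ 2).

[6; 9, 2, 2, 2, 2, 3, 8]

47195 = 6·7729 + 821
7729 = 9·821 + 340
821 = 2·340 + 141
340 = 2·141 + 58
141 = 2·58 + 25
58 = 2·25 + 8
25 = 3·8 + 1
8 = 8·1 + 0  (stop)
So 47195/7729 = [6; 9, 2, 2, 2, 2, 3, 8].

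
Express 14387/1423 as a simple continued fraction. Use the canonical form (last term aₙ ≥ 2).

14387 = 10×1423 + 157
1423 = 9×157 + 10
157 = 15×10 + 7
10 = 1×7 + 3
7 = 2×3 + 1
3 = 3×1 + 0  (stop)
So 14387/1423 = [10; 9, 15, 1, 2, 3].

[10; 9, 15, 1, 2, 3]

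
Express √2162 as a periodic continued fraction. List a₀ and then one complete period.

[46; 2, 92]

a₀ = ⌊√2162⌋ = 46.
With m₀=0, d₀=1 and mₖ₊₁ = dₖaₖ − mₖ, dₖ₊₁ = (n − mₖ₊₁²)/dₖ, aₖ₊₁ = ⌊(a₀+mₖ₊₁)/dₖ₊₁⌋:
  k=1: m=46, d=46, a=2
  k=2: m=46, d=1, a=92
d=1 and a=2a₀=92 at k=2, so the next step gives (m, d) = (46, 46) again — its k=1 value — and the period has length 2.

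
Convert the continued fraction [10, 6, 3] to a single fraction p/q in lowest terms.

193/19

Fold from the inside: start with 3/1.
  6 + 1/3 = 19/3
  10 + 3/19 = 193/19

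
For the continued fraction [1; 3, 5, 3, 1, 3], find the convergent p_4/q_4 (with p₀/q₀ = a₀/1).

88/67

Using pₖ = aₖpₖ₋₁ + pₖ₋₂, qₖ = aₖqₖ₋₁ + qₖ₋₂ (with p₋₁=1, p₋₂=0, q₋₁=0, q₋₂=1):
  k=0: a=1, p=1, q=1
  k=1: a=3, p=4, q=3
  k=2: a=5, p=21, q=16
  k=3: a=3, p=67, q=51
  k=4: a=1, p=88, q=67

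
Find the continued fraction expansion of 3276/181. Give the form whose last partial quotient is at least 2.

3276 = 18×181 + 18
181 = 10×18 + 1
18 = 18×1 + 0  (stop)
So 3276/181 = [18; 10, 18].

[18; 10, 18]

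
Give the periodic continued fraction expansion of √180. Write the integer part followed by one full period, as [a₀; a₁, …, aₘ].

a₀ = ⌊√180⌋ = 13.
With m₀=0, d₀=1 and mₖ₊₁ = dₖaₖ − mₖ, dₖ₊₁ = (n − mₖ₊₁²)/dₖ, aₖ₊₁ = ⌊(a₀+mₖ₊₁)/dₖ₊₁⌋:
  k=1: m=13, d=11, a=2
  k=2: m=9, d=9, a=2
  k=3: m=9, d=11, a=2
  k=4: m=13, d=1, a=26
d=1 and a=2a₀=26 at k=4, so the next step gives (m, d) = (13, 11) again — its k=1 value — and the period has length 4.

[13; 2, 2, 2, 26]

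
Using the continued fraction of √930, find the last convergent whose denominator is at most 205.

√930 = [30; 2, 60, …] (period length 2).
Convergents:
  p_0/q_0 = 30/1
  p_1/q_1 = 61/2
  p_2/q_2 = 3690/121
  p_3/q_3 = 7441/244
q_2 = 121 ≤ 205 < 244 = q_3, so the answer is 3690/121.

3690/121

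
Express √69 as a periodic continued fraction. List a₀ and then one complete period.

[8; 3, 3, 1, 4, 1, 3, 3, 16]

a₀ = ⌊√69⌋ = 8.
With m₀=0, d₀=1 and mₖ₊₁ = dₖaₖ − mₖ, dₖ₊₁ = (n − mₖ₊₁²)/dₖ, aₖ₊₁ = ⌊(a₀+mₖ₊₁)/dₖ₊₁⌋:
  k=1: m=8, d=5, a=3
  k=2: m=7, d=4, a=3
  k=3: m=5, d=11, a=1
  k=4: m=6, d=3, a=4
  k=5: m=6, d=11, a=1
  k=6: m=5, d=4, a=3
  k=7: m=7, d=5, a=3
  k=8: m=8, d=1, a=16
d=1 and a=2a₀=16 at k=8, so the next step gives (m, d) = (8, 5) again — its k=1 value — and the period has length 8.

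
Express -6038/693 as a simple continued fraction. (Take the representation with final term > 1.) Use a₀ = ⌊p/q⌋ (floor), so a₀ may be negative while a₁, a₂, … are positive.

[-9; 3, 2, 13, 1, 2, 2]

-6038 = -9*693 + 199
693 = 3*199 + 96
199 = 2*96 + 7
96 = 13*7 + 5
7 = 1*5 + 2
5 = 2*2 + 1
2 = 2*1 + 0  (stop)
So -6038/693 = [-9; 3, 2, 13, 1, 2, 2].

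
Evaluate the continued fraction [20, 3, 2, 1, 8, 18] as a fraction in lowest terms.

Using pₖ = aₖpₖ₋₁ + pₖ₋₂ and qₖ = aₖqₖ₋₁ + qₖ₋₂:
  k=0: a=20, p=20, q=1
  k=1: a=3, p=61, q=3
  k=2: a=2, p=142, q=7
  k=3: a=1, p=203, q=10
  k=4: a=8, p=1766, q=87
  k=5: a=18, p=31991, q=1576

31991/1576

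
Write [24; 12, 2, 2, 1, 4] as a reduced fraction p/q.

9873/410

Fold from the inside: start with 4/1.
  1 + 1/4 = 5/4
  2 + 4/5 = 14/5
  2 + 5/14 = 33/14
  12 + 14/33 = 410/33
  24 + 33/410 = 9873/410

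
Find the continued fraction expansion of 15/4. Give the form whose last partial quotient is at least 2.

15 = 3*4 + 3
4 = 1*3 + 1
3 = 3*1 + 0  (stop)
So 15/4 = [3; 1, 3].

[3; 1, 3]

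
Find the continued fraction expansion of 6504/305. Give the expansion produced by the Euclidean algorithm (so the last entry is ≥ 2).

6504 = 21×305 + 99
305 = 3×99 + 8
99 = 12×8 + 3
8 = 2×3 + 2
3 = 1×2 + 1
2 = 2×1 + 0  (stop)
So 6504/305 = [21; 3, 12, 2, 1, 2].

[21; 3, 12, 2, 1, 2]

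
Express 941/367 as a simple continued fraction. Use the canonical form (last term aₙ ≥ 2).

941 = 2×367 + 207
367 = 1×207 + 160
207 = 1×160 + 47
160 = 3×47 + 19
47 = 2×19 + 9
19 = 2×9 + 1
9 = 9×1 + 0  (stop)
So 941/367 = [2; 1, 1, 3, 2, 2, 9].

[2; 1, 1, 3, 2, 2, 9]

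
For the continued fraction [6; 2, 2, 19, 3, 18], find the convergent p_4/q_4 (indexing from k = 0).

1895/296

Using pₖ = aₖpₖ₋₁ + pₖ₋₂, qₖ = aₖqₖ₋₁ + qₖ₋₂ (with p₋₁=1, p₋₂=0, q₋₁=0, q₋₂=1):
  k=0: a=6, p=6, q=1
  k=1: a=2, p=13, q=2
  k=2: a=2, p=32, q=5
  k=3: a=19, p=621, q=97
  k=4: a=3, p=1895, q=296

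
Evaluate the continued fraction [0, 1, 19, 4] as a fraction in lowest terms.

Fold from the inside: start with 4/1.
  19 + 1/4 = 77/4
  1 + 4/77 = 81/77
  0 + 77/81 = 77/81

77/81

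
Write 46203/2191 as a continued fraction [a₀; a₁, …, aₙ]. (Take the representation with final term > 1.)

[21; 11, 2, 2, 3, 11]

46203 = 21·2191 + 192
2191 = 11·192 + 79
192 = 2·79 + 34
79 = 2·34 + 11
34 = 3·11 + 1
11 = 11·1 + 0  (stop)
So 46203/2191 = [21; 11, 2, 2, 3, 11].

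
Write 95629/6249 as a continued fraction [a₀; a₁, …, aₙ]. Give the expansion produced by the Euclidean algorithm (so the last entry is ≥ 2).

[15; 3, 3, 2, 1, 15, 12]

95629 = 15×6249 + 1894
6249 = 3×1894 + 567
1894 = 3×567 + 193
567 = 2×193 + 181
193 = 1×181 + 12
181 = 15×12 + 1
12 = 12×1 + 0  (stop)
So 95629/6249 = [15; 3, 3, 2, 1, 15, 12].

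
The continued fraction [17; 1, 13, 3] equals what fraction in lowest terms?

771/43

Using pₖ = aₖpₖ₋₁ + pₖ₋₂ and qₖ = aₖqₖ₋₁ + qₖ₋₂:
  k=0: a=17, p=17, q=1
  k=1: a=1, p=18, q=1
  k=2: a=13, p=251, q=14
  k=3: a=3, p=771, q=43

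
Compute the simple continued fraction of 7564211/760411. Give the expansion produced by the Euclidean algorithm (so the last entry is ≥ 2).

[9; 1, 18, 17, 8, 16, 18]

7564211 = 9·760411 + 720512
760411 = 1·720512 + 39899
720512 = 18·39899 + 2330
39899 = 17·2330 + 289
2330 = 8·289 + 18
289 = 16·18 + 1
18 = 18·1 + 0  (stop)
So 7564211/760411 = [9; 1, 18, 17, 8, 16, 18].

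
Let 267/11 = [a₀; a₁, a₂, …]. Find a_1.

3

267 = 24·11 + 3   →  a_0 = 24
11 = 3·3 + 2   →  a_1 = 3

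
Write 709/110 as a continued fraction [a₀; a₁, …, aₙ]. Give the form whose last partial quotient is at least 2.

709 = 6·110 + 49
110 = 2·49 + 12
49 = 4·12 + 1
12 = 12·1 + 0  (stop)
So 709/110 = [6; 2, 4, 12].

[6; 2, 4, 12]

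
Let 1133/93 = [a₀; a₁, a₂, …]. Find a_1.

5

1133 = 12·93 + 17   →  a_0 = 12
93 = 5·17 + 8   →  a_1 = 5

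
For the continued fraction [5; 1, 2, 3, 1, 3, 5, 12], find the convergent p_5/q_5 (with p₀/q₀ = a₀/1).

Using pₖ = aₖpₖ₋₁ + pₖ₋₂, qₖ = aₖqₖ₋₁ + qₖ₋₂ (with p₋₁=1, p₋₂=0, q₋₁=0, q₋₂=1):
  k=0: a=5, p=5, q=1
  k=1: a=1, p=6, q=1
  k=2: a=2, p=17, q=3
  k=3: a=3, p=57, q=10
  k=4: a=1, p=74, q=13
  k=5: a=3, p=279, q=49

279/49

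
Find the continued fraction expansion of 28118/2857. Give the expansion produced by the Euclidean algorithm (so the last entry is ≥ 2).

[9; 1, 5, 3, 8, 1, 1, 8]

28118 = 9·2857 + 2405
2857 = 1·2405 + 452
2405 = 5·452 + 145
452 = 3·145 + 17
145 = 8·17 + 9
17 = 1·9 + 8
9 = 1·8 + 1
8 = 8·1 + 0  (stop)
So 28118/2857 = [9; 1, 5, 3, 8, 1, 1, 8].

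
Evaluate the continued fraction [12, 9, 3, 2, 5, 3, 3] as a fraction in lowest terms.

45101/3725

Fold from the inside: start with 3/1.
  3 + 1/3 = 10/3
  5 + 3/10 = 53/10
  2 + 10/53 = 116/53
  3 + 53/116 = 401/116
  9 + 116/401 = 3725/401
  12 + 401/3725 = 45101/3725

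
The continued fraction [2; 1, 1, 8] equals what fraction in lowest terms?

43/17

Fold from the inside: start with 8/1.
  1 + 1/8 = 9/8
  1 + 8/9 = 17/9
  2 + 9/17 = 43/17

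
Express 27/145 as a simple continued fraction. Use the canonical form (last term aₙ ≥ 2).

27 = 0·145 + 27
145 = 5·27 + 10
27 = 2·10 + 7
10 = 1·7 + 3
7 = 2·3 + 1
3 = 3·1 + 0  (stop)
So 27/145 = [0; 5, 2, 1, 2, 3].

[0; 5, 2, 1, 2, 3]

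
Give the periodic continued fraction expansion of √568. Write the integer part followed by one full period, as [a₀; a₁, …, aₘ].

[23; 1, 4, 1, 46]

a₀ = ⌊√568⌋ = 23.
With m₀=0, d₀=1 and mₖ₊₁ = dₖaₖ − mₖ, dₖ₊₁ = (n − mₖ₊₁²)/dₖ, aₖ₊₁ = ⌊(a₀+mₖ₊₁)/dₖ₊₁⌋:
  k=1: m=23, d=39, a=1
  k=2: m=16, d=8, a=4
  k=3: m=16, d=39, a=1
  k=4: m=23, d=1, a=46
d=1 and a=2a₀=46 at k=4, so the next step gives (m, d) = (23, 39) again — its k=1 value — and the period has length 4.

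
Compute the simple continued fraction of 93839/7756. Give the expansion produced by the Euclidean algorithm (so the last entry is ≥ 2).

[12; 10, 8, 1, 11, 3, 2]

93839 = 12·7756 + 767
7756 = 10·767 + 86
767 = 8·86 + 79
86 = 1·79 + 7
79 = 11·7 + 2
7 = 3·2 + 1
2 = 2·1 + 0  (stop)
So 93839/7756 = [12; 10, 8, 1, 11, 3, 2].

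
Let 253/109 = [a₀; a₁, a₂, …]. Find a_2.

8

253 = 2·109 + 35   →  a_0 = 2
109 = 3·35 + 4   →  a_1 = 3
35 = 8·4 + 3   →  a_2 = 8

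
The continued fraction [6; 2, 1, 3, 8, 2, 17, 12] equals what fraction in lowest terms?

Using pₖ = aₖpₖ₋₁ + pₖ₋₂ and qₖ = aₖqₖ₋₁ + qₖ₋₂:
  k=0: a=6, p=6, q=1
  k=1: a=2, p=13, q=2
  k=2: a=1, p=19, q=3
  k=3: a=3, p=70, q=11
  k=4: a=8, p=579, q=91
  k=5: a=2, p=1228, q=193
  k=6: a=17, p=21455, q=3372
  k=7: a=12, p=258688, q=40657

258688/40657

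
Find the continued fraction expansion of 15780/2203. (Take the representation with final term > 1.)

[7; 6, 7, 3, 16]

15780 = 7*2203 + 359
2203 = 6*359 + 49
359 = 7*49 + 16
49 = 3*16 + 1
16 = 16*1 + 0  (stop)
So 15780/2203 = [7; 6, 7, 3, 16].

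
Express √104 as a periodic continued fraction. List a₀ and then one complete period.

a₀ = ⌊√104⌋ = 10.
With m₀=0, d₀=1 and mₖ₊₁ = dₖaₖ − mₖ, dₖ₊₁ = (n − mₖ₊₁²)/dₖ, aₖ₊₁ = ⌊(a₀+mₖ₊₁)/dₖ₊₁⌋:
  k=1: m=10, d=4, a=5
  k=2: m=10, d=1, a=20
d=1 and a=2a₀=20 at k=2, so the next step gives (m, d) = (10, 4) again — its k=1 value — and the period has length 2.

[10; 5, 20]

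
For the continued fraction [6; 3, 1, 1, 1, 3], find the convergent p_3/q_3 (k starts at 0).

Using pₖ = aₖpₖ₋₁ + pₖ₋₂, qₖ = aₖqₖ₋₁ + qₖ₋₂ (with p₋₁=1, p₋₂=0, q₋₁=0, q₋₂=1):
  k=0: a=6, p=6, q=1
  k=1: a=3, p=19, q=3
  k=2: a=1, p=25, q=4
  k=3: a=1, p=44, q=7

44/7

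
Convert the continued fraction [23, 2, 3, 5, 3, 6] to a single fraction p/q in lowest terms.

Using pₖ = aₖpₖ₋₁ + pₖ₋₂ and qₖ = aₖqₖ₋₁ + qₖ₋₂:
  k=0: a=23, p=23, q=1
  k=1: a=2, p=47, q=2
  k=2: a=3, p=164, q=7
  k=3: a=5, p=867, q=37
  k=4: a=3, p=2765, q=118
  k=5: a=6, p=17457, q=745

17457/745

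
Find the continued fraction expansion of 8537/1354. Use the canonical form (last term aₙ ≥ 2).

[6; 3, 3, 1, 1, 2, 4, 5]

8537 = 6·1354 + 413
1354 = 3·413 + 115
413 = 3·115 + 68
115 = 1·68 + 47
68 = 1·47 + 21
47 = 2·21 + 5
21 = 4·5 + 1
5 = 5·1 + 0  (stop)
So 8537/1354 = [6; 3, 3, 1, 1, 2, 4, 5].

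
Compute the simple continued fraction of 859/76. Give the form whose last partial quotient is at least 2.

[11; 3, 3, 3, 2]

859 = 11·76 + 23
76 = 3·23 + 7
23 = 3·7 + 2
7 = 3·2 + 1
2 = 2·1 + 0  (stop)
So 859/76 = [11; 3, 3, 3, 2].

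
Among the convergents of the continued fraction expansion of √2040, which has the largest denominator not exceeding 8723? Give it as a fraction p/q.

146881/3252

√2040 = [45; 6, 90, …] (period length 2).
Convergents:
  p_0/q_0 = 45/1
  p_1/q_1 = 271/6
  p_2/q_2 = 24435/541
  p_3/q_3 = 146881/3252
  p_4/q_4 = 13243725/293221
q_3 = 3252 ≤ 8723 < 293221 = q_4, so the answer is 146881/3252.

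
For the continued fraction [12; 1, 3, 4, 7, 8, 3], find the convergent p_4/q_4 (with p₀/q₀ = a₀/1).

1570/123

Using pₖ = aₖpₖ₋₁ + pₖ₋₂, qₖ = aₖqₖ₋₁ + qₖ₋₂ (with p₋₁=1, p₋₂=0, q₋₁=0, q₋₂=1):
  k=0: a=12, p=12, q=1
  k=1: a=1, p=13, q=1
  k=2: a=3, p=51, q=4
  k=3: a=4, p=217, q=17
  k=4: a=7, p=1570, q=123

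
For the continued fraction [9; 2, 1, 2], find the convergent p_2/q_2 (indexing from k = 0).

Using pₖ = aₖpₖ₋₁ + pₖ₋₂, qₖ = aₖqₖ₋₁ + qₖ₋₂ (with p₋₁=1, p₋₂=0, q₋₁=0, q₋₂=1):
  k=0: a=9, p=9, q=1
  k=1: a=2, p=19, q=2
  k=2: a=1, p=28, q=3

28/3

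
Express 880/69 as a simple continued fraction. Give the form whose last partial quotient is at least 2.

[12; 1, 3, 17]

880 = 12×69 + 52
69 = 1×52 + 17
52 = 3×17 + 1
17 = 17×1 + 0  (stop)
So 880/69 = [12; 1, 3, 17].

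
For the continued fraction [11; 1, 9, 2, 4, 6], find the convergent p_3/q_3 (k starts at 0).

Using pₖ = aₖpₖ₋₁ + pₖ₋₂, qₖ = aₖqₖ₋₁ + qₖ₋₂ (with p₋₁=1, p₋₂=0, q₋₁=0, q₋₂=1):
  k=0: a=11, p=11, q=1
  k=1: a=1, p=12, q=1
  k=2: a=9, p=119, q=10
  k=3: a=2, p=250, q=21

250/21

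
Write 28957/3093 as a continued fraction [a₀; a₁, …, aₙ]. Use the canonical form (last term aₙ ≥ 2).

[9; 2, 1, 3, 5, 7, 2, 3]

28957 = 9×3093 + 1120
3093 = 2×1120 + 853
1120 = 1×853 + 267
853 = 3×267 + 52
267 = 5×52 + 7
52 = 7×7 + 3
7 = 2×3 + 1
3 = 3×1 + 0  (stop)
So 28957/3093 = [9; 2, 1, 3, 5, 7, 2, 3].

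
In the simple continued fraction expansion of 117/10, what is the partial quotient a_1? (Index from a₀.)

117 = 11·10 + 7   →  a_0 = 11
10 = 1·7 + 3   →  a_1 = 1

1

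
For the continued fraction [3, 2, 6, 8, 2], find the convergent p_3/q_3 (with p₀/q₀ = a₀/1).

367/106

Using pₖ = aₖpₖ₋₁ + pₖ₋₂, qₖ = aₖqₖ₋₁ + qₖ₋₂ (with p₋₁=1, p₋₂=0, q₋₁=0, q₋₂=1):
  k=0: a=3, p=3, q=1
  k=1: a=2, p=7, q=2
  k=2: a=6, p=45, q=13
  k=3: a=8, p=367, q=106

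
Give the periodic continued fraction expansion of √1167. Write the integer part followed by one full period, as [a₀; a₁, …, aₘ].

[34; 6, 5, 11, 5, 6, 68]

a₀ = ⌊√1167⌋ = 34.
With m₀=0, d₀=1 and mₖ₊₁ = dₖaₖ − mₖ, dₖ₊₁ = (n − mₖ₊₁²)/dₖ, aₖ₊₁ = ⌊(a₀+mₖ₊₁)/dₖ₊₁⌋:
  k=1: m=34, d=11, a=6
  k=2: m=32, d=13, a=5
  k=3: m=33, d=6, a=11
  k=4: m=33, d=13, a=5
  k=5: m=32, d=11, a=6
  k=6: m=34, d=1, a=68
d=1 and a=2a₀=68 at k=6, so the next step gives (m, d) = (34, 11) again — its k=1 value — and the period has length 6.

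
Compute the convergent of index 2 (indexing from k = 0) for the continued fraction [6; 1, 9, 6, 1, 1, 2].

69/10

Using pₖ = aₖpₖ₋₁ + pₖ₋₂, qₖ = aₖqₖ₋₁ + qₖ₋₂ (with p₋₁=1, p₋₂=0, q₋₁=0, q₋₂=1):
  k=0: a=6, p=6, q=1
  k=1: a=1, p=7, q=1
  k=2: a=9, p=69, q=10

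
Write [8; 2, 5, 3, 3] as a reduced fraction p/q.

981/116

Fold from the inside: start with 3/1.
  3 + 1/3 = 10/3
  5 + 3/10 = 53/10
  2 + 10/53 = 116/53
  8 + 53/116 = 981/116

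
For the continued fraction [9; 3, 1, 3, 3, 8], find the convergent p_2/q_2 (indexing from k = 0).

37/4

Using pₖ = aₖpₖ₋₁ + pₖ₋₂, qₖ = aₖqₖ₋₁ + qₖ₋₂ (with p₋₁=1, p₋₂=0, q₋₁=0, q₋₂=1):
  k=0: a=9, p=9, q=1
  k=1: a=3, p=28, q=3
  k=2: a=1, p=37, q=4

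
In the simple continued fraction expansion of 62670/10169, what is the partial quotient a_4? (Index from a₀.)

3

62670 = 6·10169 + 1656   →  a_0 = 6
10169 = 6·1656 + 233   →  a_1 = 6
1656 = 7·233 + 25   →  a_2 = 7
233 = 9·25 + 8   →  a_3 = 9
25 = 3·8 + 1   →  a_4 = 3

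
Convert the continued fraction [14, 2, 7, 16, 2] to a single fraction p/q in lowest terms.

7219/499

Using pₖ = aₖpₖ₋₁ + pₖ₋₂ and qₖ = aₖqₖ₋₁ + qₖ₋₂:
  k=0: a=14, p=14, q=1
  k=1: a=2, p=29, q=2
  k=2: a=7, p=217, q=15
  k=3: a=16, p=3501, q=242
  k=4: a=2, p=7219, q=499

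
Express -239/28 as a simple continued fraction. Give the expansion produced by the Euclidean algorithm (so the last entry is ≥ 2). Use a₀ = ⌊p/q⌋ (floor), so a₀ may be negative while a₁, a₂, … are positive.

-239 = -9*28 + 13
28 = 2*13 + 2
13 = 6*2 + 1
2 = 2*1 + 0  (stop)
So -239/28 = [-9; 2, 6, 2].

[-9; 2, 6, 2]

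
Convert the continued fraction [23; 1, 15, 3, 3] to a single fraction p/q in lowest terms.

3902/163

Using pₖ = aₖpₖ₋₁ + pₖ₋₂ and qₖ = aₖqₖ₋₁ + qₖ₋₂:
  k=0: a=23, p=23, q=1
  k=1: a=1, p=24, q=1
  k=2: a=15, p=383, q=16
  k=3: a=3, p=1173, q=49
  k=4: a=3, p=3902, q=163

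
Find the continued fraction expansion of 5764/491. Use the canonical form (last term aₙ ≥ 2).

5764 = 11·491 + 363
491 = 1·363 + 128
363 = 2·128 + 107
128 = 1·107 + 21
107 = 5·21 + 2
21 = 10·2 + 1
2 = 2·1 + 0  (stop)
So 5764/491 = [11; 1, 2, 1, 5, 10, 2].

[11; 1, 2, 1, 5, 10, 2]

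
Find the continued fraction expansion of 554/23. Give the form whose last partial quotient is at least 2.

554 = 24×23 + 2
23 = 11×2 + 1
2 = 2×1 + 0  (stop)
So 554/23 = [24; 11, 2].

[24; 11, 2]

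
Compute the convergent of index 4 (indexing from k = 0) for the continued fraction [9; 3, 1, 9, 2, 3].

759/82

Using pₖ = aₖpₖ₋₁ + pₖ₋₂, qₖ = aₖqₖ₋₁ + qₖ₋₂ (with p₋₁=1, p₋₂=0, q₋₁=0, q₋₂=1):
  k=0: a=9, p=9, q=1
  k=1: a=3, p=28, q=3
  k=2: a=1, p=37, q=4
  k=3: a=9, p=361, q=39
  k=4: a=2, p=759, q=82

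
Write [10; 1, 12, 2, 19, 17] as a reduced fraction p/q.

97994/8969

Fold from the inside: start with 17/1.
  19 + 1/17 = 324/17
  2 + 17/324 = 665/324
  12 + 324/665 = 8304/665
  1 + 665/8304 = 8969/8304
  10 + 8304/8969 = 97994/8969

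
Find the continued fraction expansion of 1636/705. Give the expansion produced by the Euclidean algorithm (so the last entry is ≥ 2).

1636 = 2·705 + 226
705 = 3·226 + 27
226 = 8·27 + 10
27 = 2·10 + 7
10 = 1·7 + 3
7 = 2·3 + 1
3 = 3·1 + 0  (stop)
So 1636/705 = [2; 3, 8, 2, 1, 2, 3].

[2; 3, 8, 2, 1, 2, 3]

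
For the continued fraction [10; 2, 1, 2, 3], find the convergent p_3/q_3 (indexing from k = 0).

83/8

Using pₖ = aₖpₖ₋₁ + pₖ₋₂, qₖ = aₖqₖ₋₁ + qₖ₋₂ (with p₋₁=1, p₋₂=0, q₋₁=0, q₋₂=1):
  k=0: a=10, p=10, q=1
  k=1: a=2, p=21, q=2
  k=2: a=1, p=31, q=3
  k=3: a=2, p=83, q=8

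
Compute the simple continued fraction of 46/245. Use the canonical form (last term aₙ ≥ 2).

[0; 5, 3, 15]

46 = 0·245 + 46
245 = 5·46 + 15
46 = 3·15 + 1
15 = 15·1 + 0  (stop)
So 46/245 = [0; 5, 3, 15].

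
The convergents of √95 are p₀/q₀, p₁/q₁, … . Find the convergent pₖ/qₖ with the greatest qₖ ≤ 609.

√95 = [9; 1, 2, 1, 18, …] (period length 4).
Convergents:
  p_0/q_0 = 9/1
  p_1/q_1 = 10/1
  p_2/q_2 = 29/3
  p_3/q_3 = 39/4
  p_4/q_4 = 731/75
  p_5/q_5 = 770/79
  p_6/q_6 = 2271/233
  p_7/q_7 = 3041/312
  p_8/q_8 = 57009/5849
q_7 = 312 ≤ 609 < 5849 = q_8, so the answer is 3041/312.

3041/312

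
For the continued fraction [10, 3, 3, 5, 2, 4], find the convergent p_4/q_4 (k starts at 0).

Using pₖ = aₖpₖ₋₁ + pₖ₋₂, qₖ = aₖqₖ₋₁ + qₖ₋₂ (with p₋₁=1, p₋₂=0, q₋₁=0, q₋₂=1):
  k=0: a=10, p=10, q=1
  k=1: a=3, p=31, q=3
  k=2: a=3, p=103, q=10
  k=3: a=5, p=546, q=53
  k=4: a=2, p=1195, q=116

1195/116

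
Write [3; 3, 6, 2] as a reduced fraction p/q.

Using pₖ = aₖpₖ₋₁ + pₖ₋₂ and qₖ = aₖqₖ₋₁ + qₖ₋₂:
  k=0: a=3, p=3, q=1
  k=1: a=3, p=10, q=3
  k=2: a=6, p=63, q=19
  k=3: a=2, p=136, q=41

136/41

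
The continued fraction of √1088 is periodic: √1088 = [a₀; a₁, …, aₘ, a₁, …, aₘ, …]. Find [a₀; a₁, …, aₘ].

a₀ = ⌊√1088⌋ = 32.
With m₀=0, d₀=1 and mₖ₊₁ = dₖaₖ − mₖ, dₖ₊₁ = (n − mₖ₊₁²)/dₖ, aₖ₊₁ = ⌊(a₀+mₖ₊₁)/dₖ₊₁⌋:
  k=1: m=32, d=64, a=1
  k=2: m=32, d=1, a=64
d=1 and a=2a₀=64 at k=2, so the next step gives (m, d) = (32, 64) again — its k=1 value — and the period has length 2.

[32; 1, 64]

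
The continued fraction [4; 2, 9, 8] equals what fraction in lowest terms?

Using pₖ = aₖpₖ₋₁ + pₖ₋₂ and qₖ = aₖqₖ₋₁ + qₖ₋₂:
  k=0: a=4, p=4, q=1
  k=1: a=2, p=9, q=2
  k=2: a=9, p=85, q=19
  k=3: a=8, p=689, q=154

689/154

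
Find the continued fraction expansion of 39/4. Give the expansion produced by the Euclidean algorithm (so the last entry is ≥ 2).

[9; 1, 3]

39 = 9×4 + 3
4 = 1×3 + 1
3 = 3×1 + 0  (stop)
So 39/4 = [9; 1, 3].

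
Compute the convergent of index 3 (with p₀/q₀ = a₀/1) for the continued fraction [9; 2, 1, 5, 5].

159/17

Using pₖ = aₖpₖ₋₁ + pₖ₋₂, qₖ = aₖqₖ₋₁ + qₖ₋₂ (with p₋₁=1, p₋₂=0, q₋₁=0, q₋₂=1):
  k=0: a=9, p=9, q=1
  k=1: a=2, p=19, q=2
  k=2: a=1, p=28, q=3
  k=3: a=5, p=159, q=17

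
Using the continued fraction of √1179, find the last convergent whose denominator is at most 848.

√1179 = [34; 2, 1, 33, 1, 2, 68, …] (period length 6).
Convergents:
  p_0/q_0 = 34/1
  p_1/q_1 = 69/2
  p_2/q_2 = 103/3
  p_3/q_3 = 3468/101
  p_4/q_4 = 3571/104
  p_5/q_5 = 10610/309
  p_6/q_6 = 725051/21116
q_5 = 309 ≤ 848 < 21116 = q_6, so the answer is 10610/309.

10610/309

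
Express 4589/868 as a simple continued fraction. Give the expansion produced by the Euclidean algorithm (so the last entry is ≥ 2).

4589 = 5×868 + 249
868 = 3×249 + 121
249 = 2×121 + 7
121 = 17×7 + 2
7 = 3×2 + 1
2 = 2×1 + 0  (stop)
So 4589/868 = [5; 3, 2, 17, 3, 2].

[5; 3, 2, 17, 3, 2]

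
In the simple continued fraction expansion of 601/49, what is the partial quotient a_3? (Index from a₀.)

3

601 = 12·49 + 13   →  a_0 = 12
49 = 3·13 + 10   →  a_1 = 3
13 = 1·10 + 3   →  a_2 = 1
10 = 3·3 + 1   →  a_3 = 3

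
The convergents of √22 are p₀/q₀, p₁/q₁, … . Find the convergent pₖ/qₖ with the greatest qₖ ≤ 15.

√22 = [4; 1, 2, 4, 2, 1, 8, …] (period length 6).
Convergents:
  p_0/q_0 = 4/1
  p_1/q_1 = 5/1
  p_2/q_2 = 14/3
  p_3/q_3 = 61/13
  p_4/q_4 = 136/29
q_3 = 13 ≤ 15 < 29 = q_4, so the answer is 61/13.

61/13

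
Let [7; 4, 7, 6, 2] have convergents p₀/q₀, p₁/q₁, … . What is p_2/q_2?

Using pₖ = aₖpₖ₋₁ + pₖ₋₂, qₖ = aₖqₖ₋₁ + qₖ₋₂ (with p₋₁=1, p₋₂=0, q₋₁=0, q₋₂=1):
  k=0: a=7, p=7, q=1
  k=1: a=4, p=29, q=4
  k=2: a=7, p=210, q=29

210/29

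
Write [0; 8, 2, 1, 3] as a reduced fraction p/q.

Fold from the inside: start with 3/1.
  1 + 1/3 = 4/3
  2 + 3/4 = 11/4
  8 + 4/11 = 92/11
  0 + 11/92 = 11/92

11/92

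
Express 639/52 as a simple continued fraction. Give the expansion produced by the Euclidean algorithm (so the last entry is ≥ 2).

[12; 3, 2, 7]

639 = 12×52 + 15
52 = 3×15 + 7
15 = 2×7 + 1
7 = 7×1 + 0  (stop)
So 639/52 = [12; 3, 2, 7].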